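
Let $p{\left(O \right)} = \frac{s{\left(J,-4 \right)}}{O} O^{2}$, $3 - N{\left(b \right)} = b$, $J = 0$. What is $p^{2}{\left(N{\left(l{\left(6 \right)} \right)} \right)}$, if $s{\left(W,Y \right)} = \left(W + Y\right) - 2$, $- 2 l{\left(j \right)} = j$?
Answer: $1296$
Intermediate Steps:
$l{\left(j \right)} = - \frac{j}{2}$
$N{\left(b \right)} = 3 - b$
$s{\left(W,Y \right)} = -2 + W + Y$
$p{\left(O \right)} = - 6 O$ ($p{\left(O \right)} = \frac{-2 + 0 - 4}{O} O^{2} = - \frac{6}{O} O^{2} = - 6 O$)
$p^{2}{\left(N{\left(l{\left(6 \right)} \right)} \right)} = \left(- 6 \left(3 - \left(- \frac{1}{2}\right) 6\right)\right)^{2} = \left(- 6 \left(3 - -3\right)\right)^{2} = \left(- 6 \left(3 + 3\right)\right)^{2} = \left(\left(-6\right) 6\right)^{2} = \left(-36\right)^{2} = 1296$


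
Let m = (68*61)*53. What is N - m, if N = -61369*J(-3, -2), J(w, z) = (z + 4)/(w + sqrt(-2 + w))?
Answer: -193543 + 8767*I*sqrt(5) ≈ -1.9354e+5 + 19604.0*I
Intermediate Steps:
J(w, z) = (4 + z)/(w + sqrt(-2 + w))
N = -122738/(-3 + I*sqrt(5)) (N = -61369*(4 - 2)/(-3 + sqrt(-2 - 3)) = -61369*2/(-3 + sqrt(-5)) = -61369*2/(-3 + I*sqrt(5)) = -122738/(-3 + I*sqrt(5)) ≈ 26301.0 + 19604.0*I)
m = 219844 (m = 4148*53 = 219844)
N - m = (26301 + 8767*I*sqrt(5)) - 1*219844 = (26301 + 8767*I*sqrt(5)) - 219844 = -193543 + 8767*I*sqrt(5)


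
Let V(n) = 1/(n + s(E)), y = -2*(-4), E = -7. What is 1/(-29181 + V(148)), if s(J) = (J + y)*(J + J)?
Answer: -134/3910253 ≈ -3.4269e-5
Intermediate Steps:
y = 8
s(J) = 2*J*(8 + J) (s(J) = (J + 8)*(J + J) = (8 + J)*(2*J) = 2*J*(8 + J))
V(n) = 1/(-14 + n) (V(n) = 1/(n + 2*(-7)*(8 - 7)) = 1/(n + 2*(-7)*1) = 1/(n - 14) = 1/(-14 + n))
1/(-29181 + V(148)) = 1/(-29181 + 1/(-14 + 148)) = 1/(-29181 + 1/134) = 1/(-3910253/134) = -134/3910253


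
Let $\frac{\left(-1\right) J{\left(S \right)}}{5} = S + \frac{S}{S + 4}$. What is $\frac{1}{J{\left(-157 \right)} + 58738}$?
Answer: $\frac{153}{9106234} \approx 1.6802 \cdot 10^{-5}$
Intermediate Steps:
$J{\left(S \right)} = - 5 S - \frac{5 S}{4 + S}$ ($J{\left(S \right)} = - 5 \left(S + \frac{S}{S + 4}\right) = - 5 \left(S + \frac{S}{4 + S}\right) = - 5 S - \frac{5 S}{4 + S}$)
$\frac{1}{J{\left(-157 \right)} + 58738} = \frac{1}{\left(-5\right) \left(-157\right) \frac{1}{4 - 157} \left(5 - 157\right) + 58738} = \frac{1}{\left(-5\right) \left(-157\right) \frac{1}{-153} \left(-152\right) + 58738} = \frac{1}{\left(-5\right) \left(-157\right) \left(- \frac{1}{153}\right) \left(-152\right) + 58738} = \frac{1}{\frac{119320}{153} + 58738} = \frac{1}{\frac{9106234}{153}} = \frac{153}{9106234}$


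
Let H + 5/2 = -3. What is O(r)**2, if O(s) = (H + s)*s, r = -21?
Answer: 1238769/4 ≈ 3.0969e+5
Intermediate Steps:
H = -11/2 (H = -5/2 - 3 = -11/2 ≈ -5.5000)
O(s) = s*(-11/2 + s) (O(s) = (-11/2 + s)*s = s*(-11/2 + s))
O(r)**2 = ((1/2)*(-21)*(-11 + 2*(-21)))**2 = ((1/2)*(-21)*(-11 - 42))**2 = ((1/2)*(-21)*(-53))**2 = (1113/2)**2 = 1238769/4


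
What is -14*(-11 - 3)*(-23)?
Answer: -4508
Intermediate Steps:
-14*(-11 - 3)*(-23) = -14*(-14)*(-23) = 196*(-23) = -4508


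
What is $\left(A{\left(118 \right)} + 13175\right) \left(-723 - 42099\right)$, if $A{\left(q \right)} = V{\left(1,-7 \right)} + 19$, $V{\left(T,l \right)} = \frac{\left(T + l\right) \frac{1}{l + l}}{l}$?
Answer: $- \frac{27684551466}{49} \approx -5.6499 \cdot 10^{8}$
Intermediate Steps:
$V{\left(T,l \right)} = \frac{T + l}{2 l^{2}}$ ($V{\left(T,l \right)} = \frac{\left(T + l\right) \frac{1}{2 l}}{l} = \frac{\frac{1}{2} \frac{1}{l} \left(T + l\right)}{l} = \frac{T + l}{2 l^{2}}$)
$A{\left(q \right)} = \frac{928}{49}$ ($A{\left(q \right)} = \frac{1 - 7}{2 \cdot 49} + 19 = \frac{1}{2} \cdot \frac{1}{49} \left(-6\right) + 19 = - \frac{3}{49} + 19 = \frac{928}{49}$)
$\left(A{\left(118 \right)} + 13175\right) \left(-723 - 42099\right) = \left(\frac{928}{49} + 13175\right) \left(-723 - 42099\right) = \frac{646503}{49} \left(-42822\right) = - \frac{27684551466}{49}$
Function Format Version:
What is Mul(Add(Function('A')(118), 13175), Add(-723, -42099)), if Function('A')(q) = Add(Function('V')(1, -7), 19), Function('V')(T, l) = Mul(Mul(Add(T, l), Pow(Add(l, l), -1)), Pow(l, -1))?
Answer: Rational(-27684551466, 49) ≈ -5.6499e+8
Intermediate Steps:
Function('V')(T, l) = Mul(Rational(1, 2), Pow(l, -2), Add(T, l)) (Function('V')(T, l) = Mul(Mul(Add(T, l), Pow(Mul(2, l), -1)), Pow(l, -1)) = Mul(Mul(Add(T, l), Mul(Rational(1, 2), Pow(l, -1))), Pow(l, -1)) = Mul(Mul(Rational(1, 2), Pow(l, -1), Add(T, l)), Pow(l, -1)) = Mul(Rational(1, 2), Pow(l, -2), Add(T, l)))
Function('A')(q) = Rational(928, 49) (Function('A')(q) = Add(Mul(Rational(1, 2), Pow(-7, -2), Add(1, -7)), 19) = Add(Mul(Rational(1, 2), Rational(1, 49), -6), 19) = Add(Rational(-3, 49), 19) = Rational(928, 49))
Mul(Add(Function('A')(118), 13175), Add(-723, -42099)) = Mul(Add(Rational(928, 49), 13175), Add(-723, -42099)) = Mul(Rational(646503, 49), -42822) = Rational(-27684551466, 49)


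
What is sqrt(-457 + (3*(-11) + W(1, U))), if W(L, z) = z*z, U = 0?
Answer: 7*I*sqrt(10) ≈ 22.136*I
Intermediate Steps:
W(L, z) = z**2
sqrt(-457 + (3*(-11) + W(1, U))) = sqrt(-457 + (3*(-11) + 0**2)) = sqrt(-457 + (-33 + 0)) = sqrt(-457 - 33) = sqrt(-490) = 7*I*sqrt(10)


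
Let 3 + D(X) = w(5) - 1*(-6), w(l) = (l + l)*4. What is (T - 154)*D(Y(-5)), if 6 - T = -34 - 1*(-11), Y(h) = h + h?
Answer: -5375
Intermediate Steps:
w(l) = 8*l (w(l) = (2*l)*4 = 8*l)
Y(h) = 2*h
D(X) = 43 (D(X) = -3 + (8*5 - 1*(-6)) = -3 + (40 + 6) = -3 + 46 = 43)
T = 29 (T = 6 - (-34 - 1*(-11)) = 6 - (-34 + 11) = 6 - 1*(-23) = 6 + 23 = 29)
(T - 154)*D(Y(-5)) = (29 - 154)*43 = -125*43 = -5375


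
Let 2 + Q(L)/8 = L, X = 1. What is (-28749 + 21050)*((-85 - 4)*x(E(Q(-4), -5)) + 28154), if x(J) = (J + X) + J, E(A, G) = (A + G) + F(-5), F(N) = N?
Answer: -295556911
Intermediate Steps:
Q(L) = -16 + 8*L
E(A, G) = -5 + A + G (E(A, G) = (A + G) - 5 = -5 + A + G)
x(J) = 1 + 2*J (x(J) = (J + 1) + J = (1 + J) + J = 1 + 2*J)
(-28749 + 21050)*((-85 - 4)*x(E(Q(-4), -5)) + 28154) = (-28749 + 21050)*((-85 - 4)*(1 + 2*(-5 + (-16 + 8*(-4)) - 5)) + 28154) = -7699*(-89*(1 + 2*(-5 + (-16 - 32) - 5)) + 28154) = -7699*(-89*(1 + 2*(-5 - 48 - 5)) + 28154) = -7699*(-89*(1 + 2*(-58)) + 28154) = -7699*(-89*(1 - 116) + 28154) = -7699*(-89*(-115) + 28154) = -7699*(10235 + 28154) = -7699*38389 = -295556911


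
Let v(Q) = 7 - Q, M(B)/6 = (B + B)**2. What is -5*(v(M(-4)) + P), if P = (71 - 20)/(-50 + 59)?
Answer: 5570/3 ≈ 1856.7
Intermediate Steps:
M(B) = 24*B**2 (M(B) = 6*(B + B)**2 = 6*(2*B)**2 = 6*(4*B**2) = 24*B**2)
P = 17/3 (P = 51/9 = 51*(1/9) = 17/3 ≈ 5.6667)
-5*(v(M(-4)) + P) = -5*((7 - 24*(-4)**2) + 17/3) = -5*((7 - 24*16) + 17/3) = -5*((7 - 1*384) + 17/3) = -5*((7 - 384) + 17/3) = -5*(-377 + 17/3) = -5*(-1114/3) = 5570/3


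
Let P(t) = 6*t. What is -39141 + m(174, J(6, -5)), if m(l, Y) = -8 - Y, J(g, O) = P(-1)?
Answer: -39143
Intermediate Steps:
J(g, O) = -6 (J(g, O) = 6*(-1) = -6)
-39141 + m(174, J(6, -5)) = -39141 + (-8 - 1*(-6)) = -39141 + (-8 + 6) = -39141 - 2 = -39143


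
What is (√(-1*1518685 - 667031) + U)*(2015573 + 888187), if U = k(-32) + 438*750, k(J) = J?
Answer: 953792239680 + 5807520*I*√546429 ≈ 9.5379e+11 + 4.293e+9*I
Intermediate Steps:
U = 328468 (U = -32 + 438*750 = -32 + 328500 = 328468)
(√(-1*1518685 - 667031) + U)*(2015573 + 888187) = (√(-1*1518685 - 667031) + 328468)*(2015573 + 888187) = (√(-1518685 - 667031) + 328468)*2903760 = (√(-2185716) + 328468)*2903760 = (2*I*√546429 + 328468)*2903760 = (328468 + 2*I*√546429)*2903760 = 953792239680 + 5807520*I*√546429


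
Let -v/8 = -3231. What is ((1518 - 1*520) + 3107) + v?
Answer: 29953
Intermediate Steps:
v = 25848 (v = -8*(-3231) = 25848)
((1518 - 1*520) + 3107) + v = ((1518 - 1*520) + 3107) + 25848 = ((1518 - 520) + 3107) + 25848 = (998 + 3107) + 25848 = 4105 + 25848 = 29953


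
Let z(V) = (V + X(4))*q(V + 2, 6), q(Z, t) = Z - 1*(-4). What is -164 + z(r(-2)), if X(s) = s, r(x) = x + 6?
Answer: -84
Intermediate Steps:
r(x) = 6 + x
q(Z, t) = 4 + Z (q(Z, t) = Z + 4 = 4 + Z)
z(V) = (4 + V)*(6 + V) (z(V) = (V + 4)*(4 + (V + 2)) = (4 + V)*(4 + (2 + V)) = (4 + V)*(6 + V))
-164 + z(r(-2)) = -164 + (4 + (6 - 2))*(6 + (6 - 2)) = -164 + (4 + 4)*(6 + 4) = -164 + 8*10 = -164 + 80 = -84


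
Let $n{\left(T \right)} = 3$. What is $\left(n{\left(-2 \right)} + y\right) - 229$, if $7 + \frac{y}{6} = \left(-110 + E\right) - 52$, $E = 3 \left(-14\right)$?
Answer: $-1492$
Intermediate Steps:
$E = -42$
$y = -1266$ ($y = -42 + 6 \left(\left(-110 - 42\right) - 52\right) = -42 + 6 \left(-152 - 52\right) = -42 + 6 \left(-204\right) = -42 - 1224 = -1266$)
$\left(n{\left(-2 \right)} + y\right) - 229 = \left(3 - 1266\right) - 229 = -1263 - 229 = -1492$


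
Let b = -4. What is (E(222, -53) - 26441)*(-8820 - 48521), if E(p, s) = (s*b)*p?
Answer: -1182543443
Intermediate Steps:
E(p, s) = -4*p*s (E(p, s) = (s*(-4))*p = (-4*s)*p = -4*p*s)
(E(222, -53) - 26441)*(-8820 - 48521) = (-4*222*(-53) - 26441)*(-8820 - 48521) = (47064 - 26441)*(-57341) = 20623*(-57341) = -1182543443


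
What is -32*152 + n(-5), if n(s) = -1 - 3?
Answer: -4868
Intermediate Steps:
n(s) = -4
-32*152 + n(-5) = -32*152 - 4 = -4864 - 4 = -4868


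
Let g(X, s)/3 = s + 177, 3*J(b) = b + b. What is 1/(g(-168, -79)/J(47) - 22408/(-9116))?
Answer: 107113/1268333 ≈ 0.084452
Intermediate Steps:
J(b) = 2*b/3 (J(b) = (b + b)/3 = (2*b)/3 = 2*b/3)
g(X, s) = 531 + 3*s (g(X, s) = 3*(s + 177) = 3*(177 + s) = 531 + 3*s)
1/(g(-168, -79)/J(47) - 22408/(-9116)) = 1/((531 + 3*(-79))/(((⅔)*47)) - 22408/(-9116)) = 1/((531 - 237)/(94/3) - 22408*(-1/9116)) = 1/(294*(3/94) + 5602/2279) = 1/(441/47 + 5602/2279) = 1/(1268333/107113) = 107113/1268333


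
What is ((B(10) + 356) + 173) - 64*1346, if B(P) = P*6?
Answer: -85555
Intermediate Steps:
B(P) = 6*P
((B(10) + 356) + 173) - 64*1346 = ((6*10 + 356) + 173) - 64*1346 = ((60 + 356) + 173) - 86144 = (416 + 173) - 86144 = 589 - 86144 = -85555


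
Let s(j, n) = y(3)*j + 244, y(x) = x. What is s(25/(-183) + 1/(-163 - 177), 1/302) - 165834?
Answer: -3434345283/20740 ≈ -1.6559e+5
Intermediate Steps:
s(j, n) = 244 + 3*j (s(j, n) = 3*j + 244 = 244 + 3*j)
s(25/(-183) + 1/(-163 - 177), 1/302) - 165834 = (244 + 3*(25/(-183) + 1/(-163 - 177))) - 165834 = (244 + 3*(25*(-1/183) + 1/(-340))) - 165834 = (244 + 3*(-25/183 - 1/340)) - 165834 = (244 + 3*(-8683/62220)) - 165834 = (244 - 8683/20740) - 165834 = 5051877/20740 - 165834 = -3434345283/20740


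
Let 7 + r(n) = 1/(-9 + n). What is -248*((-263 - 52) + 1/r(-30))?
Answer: 10707276/137 ≈ 78155.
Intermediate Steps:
r(n) = -7 + 1/(-9 + n)
-248*((-263 - 52) + 1/r(-30)) = -248*((-263 - 52) + 1/((64 - 7*(-30))/(-9 - 30))) = -248*(-315 + 1/((64 + 210)/(-39))) = -248*(-315 + 1/(-1/39*274)) = -248*(-315 + 1/(-274/39)) = -248*(-315 - 39/274) = -248*(-86349/274) = 10707276/137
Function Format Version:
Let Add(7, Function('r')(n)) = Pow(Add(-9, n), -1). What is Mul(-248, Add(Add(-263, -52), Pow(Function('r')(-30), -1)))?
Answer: Rational(10707276, 137) ≈ 78155.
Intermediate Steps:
Function('r')(n) = Add(-7, Pow(Add(-9, n), -1))
Mul(-248, Add(Add(-263, -52), Pow(Function('r')(-30), -1))) = Mul(-248, Add(Add(-263, -52), Pow(Mul(Pow(Add(-9, -30), -1), Add(64, Mul(-7, -30))), -1))) = Mul(-248, Add(-315, Pow(Mul(Pow(-39, -1), Add(64, 210)), -1))) = Mul(-248, Add(-315, Pow(Mul(Rational(-1, 39), 274), -1))) = Mul(-248, Add(-315, Pow(Rational(-274, 39), -1))) = Mul(-248, Add(-315, Rational(-39, 274))) = Mul(-248, Rational(-86349, 274)) = Rational(10707276, 137)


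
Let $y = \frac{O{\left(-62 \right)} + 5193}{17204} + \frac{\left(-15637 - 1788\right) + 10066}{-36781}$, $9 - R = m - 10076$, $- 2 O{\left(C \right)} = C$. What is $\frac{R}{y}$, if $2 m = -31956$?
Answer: $\frac{4123038396103}{79687045} \approx 51740.0$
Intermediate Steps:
$m = -15978$ ($m = \frac{1}{2} \left(-31956\right) = -15978$)
$O{\left(C \right)} = - \frac{C}{2}$
$R = 26063$ ($R = 9 - \left(-15978 - 10076\right) = 9 - -26054 = 9 + 26054 = 26063$)
$y = \frac{79687045}{158195081}$ ($y = \frac{\left(- \frac{1}{2}\right) \left(-62\right) + 5193}{17204} + \frac{\left(-15637 - 1788\right) + 10066}{-36781} = \left(31 + 5193\right) \frac{1}{17204} + \left(-17425 + 10066\right) \left(- \frac{1}{36781}\right) = 5224 \cdot \frac{1}{17204} - - \frac{7359}{36781} = \frac{1306}{4301} + \frac{7359}{36781} = \frac{79687045}{158195081} \approx 0.50373$)
$\frac{R}{y} = \frac{26063}{\frac{79687045}{158195081}} = 26063 \cdot \frac{158195081}{79687045} = \frac{4123038396103}{79687045}$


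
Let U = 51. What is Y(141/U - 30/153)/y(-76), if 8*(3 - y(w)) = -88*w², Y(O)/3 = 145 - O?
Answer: 7264/1080163 ≈ 0.0067249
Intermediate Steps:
Y(O) = 435 - 3*O (Y(O) = 3*(145 - O) = 435 - 3*O)
y(w) = 3 + 11*w² (y(w) = 3 - (-11)*w² = 3 + 11*w²)
Y(141/U - 30/153)/y(-76) = (435 - 3*(141/51 - 30/153))/(3 + 11*(-76)²) = (435 - 3*(141*(1/51) - 30*1/153))/(3 + 11*5776) = (435 - 3*(47/17 - 10/51))/(3 + 63536) = (435 - 3*131/51)/63539 = (435 - 131/17)*(1/63539) = (7264/17)*(1/63539) = 7264/1080163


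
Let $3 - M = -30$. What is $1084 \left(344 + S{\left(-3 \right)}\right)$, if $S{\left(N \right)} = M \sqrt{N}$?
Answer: $372896 + 35772 i \sqrt{3} \approx 3.729 \cdot 10^{5} + 61959.0 i$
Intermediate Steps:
$M = 33$ ($M = 3 - -30 = 3 + 30 = 33$)
$S{\left(N \right)} = 33 \sqrt{N}$
$1084 \left(344 + S{\left(-3 \right)}\right) = 1084 \left(344 + 33 \sqrt{-3}\right) = 1084 \left(344 + 33 i \sqrt{3}\right) = 372896 + 35772 i \sqrt{3}$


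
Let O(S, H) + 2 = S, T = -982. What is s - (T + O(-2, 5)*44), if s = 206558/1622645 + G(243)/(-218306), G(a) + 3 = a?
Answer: 205123339403204/177116569685 ≈ 1158.1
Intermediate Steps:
O(S, H) = -2 + S
G(a) = -3 + a
s = 22351707974/177116569685 (s = 206558/1622645 + (-3 + 243)/(-218306) = 206558*(1/1622645) + 240*(-1/218306) = 206558/1622645 - 120/109153 = 22351707974/177116569685 ≈ 0.12620)
s - (T + O(-2, 5)*44) = 22351707974/177116569685 - (-982 + (-2 - 2)*44) = 22351707974/177116569685 - (-982 - 4*44) = 22351707974/177116569685 - (-982 - 176) = 22351707974/177116569685 - 1*(-1158) = 22351707974/177116569685 + 1158 = 205123339403204/177116569685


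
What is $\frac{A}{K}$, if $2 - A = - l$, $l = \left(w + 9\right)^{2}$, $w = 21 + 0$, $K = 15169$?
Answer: $\frac{82}{1379} \approx 0.059463$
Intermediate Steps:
$w = 21$
$l = 900$ ($l = \left(21 + 9\right)^{2} = 30^{2} = 900$)
$A = 902$ ($A = 2 - \left(-1\right) 900 = 2 - -900 = 2 + 900 = 902$)
$\frac{A}{K} = \frac{902}{15169} = 902 \cdot \frac{1}{15169} = \frac{82}{1379}$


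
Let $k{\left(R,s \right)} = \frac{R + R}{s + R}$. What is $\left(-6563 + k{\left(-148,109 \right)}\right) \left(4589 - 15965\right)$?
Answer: $\frac{969466512}{13} \approx 7.4574 \cdot 10^{7}$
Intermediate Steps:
$k{\left(R,s \right)} = \frac{2 R}{R + s}$
$\left(-6563 + k{\left(-148,109 \right)}\right) \left(4589 - 15965\right) = \left(-6563 + 2 \left(-148\right) \frac{1}{-148 + 109}\right) \left(4589 - 15965\right) = \left(-6563 + 2 \left(-148\right) \frac{1}{-39}\right) \left(-11376\right) = \left(-6563 + 2 \left(-148\right) \left(- \frac{1}{39}\right)\right) \left(-11376\right) = \left(-6563 + \frac{296}{39}\right) \left(-11376\right) = \left(- \frac{255661}{39}\right) \left(-11376\right) = \frac{969466512}{13}$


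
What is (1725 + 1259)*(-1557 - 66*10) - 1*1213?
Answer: -6616741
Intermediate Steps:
(1725 + 1259)*(-1557 - 66*10) - 1*1213 = 2984*(-1557 - 660) - 1213 = 2984*(-2217) - 1213 = -6615528 - 1213 = -6616741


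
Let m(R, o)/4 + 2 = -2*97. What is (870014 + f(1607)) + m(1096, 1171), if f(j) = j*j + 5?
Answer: 3451684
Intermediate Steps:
m(R, o) = -784 (m(R, o) = -8 + 4*(-2*97) = -8 + 4*(-194) = -8 - 776 = -784)
f(j) = 5 + j² (f(j) = j² + 5 = 5 + j²)
(870014 + f(1607)) + m(1096, 1171) = (870014 + (5 + 1607²)) - 784 = (870014 + (5 + 2582449)) - 784 = (870014 + 2582454) - 784 = 3452468 - 784 = 3451684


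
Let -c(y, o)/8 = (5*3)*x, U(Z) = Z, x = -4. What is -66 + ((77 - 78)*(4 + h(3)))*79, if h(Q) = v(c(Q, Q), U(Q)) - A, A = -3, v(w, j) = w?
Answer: -38539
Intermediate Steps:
c(y, o) = 480 (c(y, o) = -8*5*3*(-4) = -120*(-4) = -8*(-60) = 480)
h(Q) = 483 (h(Q) = 480 - 1*(-3) = 480 + 3 = 483)
-66 + ((77 - 78)*(4 + h(3)))*79 = -66 + ((77 - 78)*(4 + 483))*79 = -66 - 1*487*79 = -66 - 487*79 = -66 - 38473 = -38539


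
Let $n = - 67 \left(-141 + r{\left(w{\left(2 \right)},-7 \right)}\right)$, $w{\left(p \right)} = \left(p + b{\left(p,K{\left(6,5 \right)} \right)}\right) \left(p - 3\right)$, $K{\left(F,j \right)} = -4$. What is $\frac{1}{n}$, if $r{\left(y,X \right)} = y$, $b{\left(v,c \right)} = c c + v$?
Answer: $\frac{1}{10787} \approx 9.2704 \cdot 10^{-5}$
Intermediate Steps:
$b{\left(v,c \right)} = v + c^{2}$ ($b{\left(v,c \right)} = c^{2} + v = v + c^{2}$)
$w{\left(p \right)} = \left(-3 + p\right) \left(16 + 2 p\right)$ ($w{\left(p \right)} = \left(p + \left(p + \left(-4\right)^{2}\right)\right) \left(p - 3\right) = \left(p + \left(p + 16\right)\right) \left(-3 + p\right) = \left(p + \left(16 + p\right)\right) \left(-3 + p\right) = \left(16 + 2 p\right) \left(-3 + p\right) = \left(-3 + p\right) \left(16 + 2 p\right)$)
$n = 10787$ ($n = - 67 \left(-141 + \left(-48 + 2 \cdot 2^{2} + 10 \cdot 2\right)\right) = - 67 \left(-141 + \left(-48 + 2 \cdot 4 + 20\right)\right) = - 67 \left(-141 + \left(-48 + 8 + 20\right)\right) = - 67 \left(-141 - 20\right) = \left(-67\right) \left(-161\right) = 10787$)
$\frac{1}{n} = \frac{1}{10787}$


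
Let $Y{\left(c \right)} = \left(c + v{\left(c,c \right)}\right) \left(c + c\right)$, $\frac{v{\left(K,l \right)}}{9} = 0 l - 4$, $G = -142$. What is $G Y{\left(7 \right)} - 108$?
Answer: $57544$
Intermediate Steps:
$v{\left(K,l \right)} = -36$ ($v{\left(K,l \right)} = 9 \left(0 l - 4\right) = 9 \left(0 - 4\right) = 9 \left(-4\right) = -36$)
$Y{\left(c \right)} = 2 c \left(-36 + c\right)$ ($Y{\left(c \right)} = \left(c - 36\right) \left(c + c\right) = \left(-36 + c\right) 2 c = 2 c \left(-36 + c\right)$)
$G Y{\left(7 \right)} - 108 = - 142 \cdot 2 \cdot 7 \left(-36 + 7\right) - 108 = - 142 \cdot 2 \cdot 7 \left(-29\right) - 108 = \left(-142\right) \left(-406\right) - 108 = 57652 - 108 = 57544$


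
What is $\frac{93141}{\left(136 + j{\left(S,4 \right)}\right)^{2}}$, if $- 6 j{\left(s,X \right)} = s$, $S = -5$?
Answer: $\frac{3353076}{674041} \approx 4.9746$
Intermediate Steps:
$j{\left(s,X \right)} = - \frac{s}{6}$
$\frac{93141}{\left(136 + j{\left(S,4 \right)}\right)^{2}} = \frac{93141}{\left(136 - - \frac{5}{6}\right)^{2}} = \frac{93141}{\left(136 + \frac{5}{6}\right)^{2}} = \frac{93141}{\left(\frac{821}{6}\right)^{2}} = \frac{93141}{\frac{674041}{36}} = 93141 \cdot \frac{36}{674041} = \frac{3353076}{674041}$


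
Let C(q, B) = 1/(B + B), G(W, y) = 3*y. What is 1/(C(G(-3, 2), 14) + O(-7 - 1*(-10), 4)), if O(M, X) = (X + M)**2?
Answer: 28/1373 ≈ 0.020393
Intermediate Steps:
O(M, X) = (M + X)**2
C(q, B) = 1/(2*B)
1/(C(G(-3, 2), 14) + O(-7 - 1*(-10), 4)) = 1/((1/2)/14 + ((-7 - 1*(-10)) + 4)**2) = 1/((1/2)*(1/14) + ((-7 + 10) + 4)**2) = 1/(1/28 + (3 + 4)**2) = 1/(1/28 + 7**2) = 1/(1/28 + 49) = 1/(1373/28) = 28/1373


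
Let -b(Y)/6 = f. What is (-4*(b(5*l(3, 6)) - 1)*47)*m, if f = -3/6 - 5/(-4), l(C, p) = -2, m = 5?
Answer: 5170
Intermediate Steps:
f = ¾ (f = -3*⅙ - 5*(-¼) = -½ + 5/4 = ¾ ≈ 0.75000)
b(Y) = -9/2 (b(Y) = -6*¾ = -9/2)
(-4*(b(5*l(3, 6)) - 1)*47)*m = (-4*(-9/2 - 1)*47)*5 = (-4*(-11/2)*47)*5 = (22*47)*5 = 1034*5 = 5170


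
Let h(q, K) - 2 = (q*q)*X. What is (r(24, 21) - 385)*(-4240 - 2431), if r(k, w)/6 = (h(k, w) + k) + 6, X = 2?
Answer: -44822449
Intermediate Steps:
h(q, K) = 2 + 2*q² (h(q, K) = 2 + (q*q)*2 = 2 + q²*2 = 2 + 2*q²)
r(k, w) = 48 + 6*k + 12*k² (r(k, w) = 6*(((2 + 2*k²) + k) + 6) = 6*((2 + k + 2*k²) + 6) = 6*(8 + k + 2*k²) = 48 + 6*k + 12*k²)
(r(24, 21) - 385)*(-4240 - 2431) = ((48 + 6*24 + 12*24²) - 385)*(-4240 - 2431) = ((48 + 144 + 12*576) - 385)*(-6671) = ((48 + 144 + 6912) - 385)*(-6671) = (7104 - 385)*(-6671) = 6719*(-6671) = -44822449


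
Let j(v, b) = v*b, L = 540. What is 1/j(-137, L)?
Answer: -1/73980 ≈ -1.3517e-5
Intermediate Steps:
j(v, b) = b*v
1/j(-137, L) = 1/(540*(-137)) = 1/(-73980) = -1/73980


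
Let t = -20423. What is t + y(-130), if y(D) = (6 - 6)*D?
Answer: -20423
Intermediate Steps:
y(D) = 0 (y(D) = 0*D = 0)
t + y(-130) = -20423 + 0 = -20423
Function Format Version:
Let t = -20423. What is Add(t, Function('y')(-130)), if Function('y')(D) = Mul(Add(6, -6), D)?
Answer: -20423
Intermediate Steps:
Function('y')(D) = 0 (Function('y')(D) = Mul(0, D) = 0)
Add(t, Function('y')(-130)) = Add(-20423, 0) = -20423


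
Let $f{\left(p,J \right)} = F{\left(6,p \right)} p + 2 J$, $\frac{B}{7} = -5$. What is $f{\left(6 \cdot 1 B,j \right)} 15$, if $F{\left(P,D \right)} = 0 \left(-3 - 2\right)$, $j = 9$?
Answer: $270$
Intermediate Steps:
$B = -35$ ($B = 7 \left(-5\right) = -35$)
$F{\left(P,D \right)} = 0$ ($F{\left(P,D \right)} = 0 \left(-5\right) = 0$)
$f{\left(p,J \right)} = 2 J$ ($f{\left(p,J \right)} = 0 p + 2 J = 0 + 2 J = 2 J$)
$f{\left(6 \cdot 1 B,j \right)} 15 = 2 \cdot 9 \cdot 15 = 18 \cdot 15 = 270$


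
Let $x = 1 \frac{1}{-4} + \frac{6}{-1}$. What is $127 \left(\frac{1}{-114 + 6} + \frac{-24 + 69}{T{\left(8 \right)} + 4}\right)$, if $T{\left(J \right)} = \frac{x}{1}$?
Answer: $- \frac{274447}{108} \approx -2541.2$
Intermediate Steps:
$x = - \frac{25}{4}$ ($x = 1 \left(- \frac{1}{4}\right) + 6 \left(-1\right) = - \frac{1}{4} - 6 = - \frac{25}{4} \approx -6.25$)
$T{\left(J \right)} = - \frac{25}{4}$ ($T{\left(J \right)} = - \frac{25}{4 \cdot 1} = \left(- \frac{25}{4}\right) 1 = - \frac{25}{4}$)
$127 \left(\frac{1}{-114 + 6} + \frac{-24 + 69}{T{\left(8 \right)} + 4}\right) = 127 \left(\frac{1}{-114 + 6} + \frac{-24 + 69}{- \frac{25}{4} + 4}\right) = 127 \left(\frac{1}{-108} + \frac{45}{- \frac{9}{4}}\right) = 127 \left(- \frac{1}{108} + 45 \left(- \frac{4}{9}\right)\right) = 127 \left(- \frac{1}{108} - 20\right) = 127 \left(- \frac{2161}{108}\right) = - \frac{274447}{108}$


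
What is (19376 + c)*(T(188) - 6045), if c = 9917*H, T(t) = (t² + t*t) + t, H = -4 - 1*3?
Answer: -3244337733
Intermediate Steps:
H = -7 (H = -4 - 3 = -7)
T(t) = t + 2*t² (T(t) = (t² + t²) + t = 2*t² + t = t + 2*t²)
c = -69419 (c = 9917*(-7) = -69419)
(19376 + c)*(T(188) - 6045) = (19376 - 69419)*(188*(1 + 2*188) - 6045) = -50043*(188*(1 + 376) - 6045) = -50043*(188*377 - 6045) = -50043*(70876 - 6045) = -50043*64831 = -3244337733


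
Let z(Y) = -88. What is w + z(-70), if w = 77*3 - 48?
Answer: 95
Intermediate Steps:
w = 183 (w = 231 - 48 = 183)
w + z(-70) = 183 - 88 = 95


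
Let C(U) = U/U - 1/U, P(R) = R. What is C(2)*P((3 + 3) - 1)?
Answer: 5/2 ≈ 2.5000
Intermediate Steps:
C(U) = 1 - 1/U
C(2)*P((3 + 3) - 1) = ((-1 + 2)/2)*((3 + 3) - 1) = ((½)*1)*(6 - 1) = (½)*5 = 5/2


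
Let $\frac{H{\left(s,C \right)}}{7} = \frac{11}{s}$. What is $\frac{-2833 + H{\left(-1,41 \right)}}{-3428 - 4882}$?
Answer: $\frac{97}{277} \approx 0.35018$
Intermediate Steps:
$H{\left(s,C \right)} = \frac{77}{s}$ ($H{\left(s,C \right)} = 7 \frac{11}{s} = \frac{77}{s}$)
$\frac{-2833 + H{\left(-1,41 \right)}}{-3428 - 4882} = \frac{-2833 + \frac{77}{-1}}{-3428 - 4882} = \frac{-2833 + 77 \left(-1\right)}{-8310} = \left(-2833 - 77\right) \left(- \frac{1}{8310}\right) = \left(-2910\right) \left(- \frac{1}{8310}\right) = \frac{97}{277}$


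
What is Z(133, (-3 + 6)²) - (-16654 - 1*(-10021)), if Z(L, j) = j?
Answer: 6642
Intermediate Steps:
Z(133, (-3 + 6)²) - (-16654 - 1*(-10021)) = (-3 + 6)² - (-16654 - 1*(-10021)) = 3² - (-16654 + 10021) = 9 - 1*(-6633) = 9 + 6633 = 6642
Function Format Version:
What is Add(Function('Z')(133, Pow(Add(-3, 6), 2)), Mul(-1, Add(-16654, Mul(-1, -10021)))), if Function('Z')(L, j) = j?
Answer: 6642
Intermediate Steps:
Add(Function('Z')(133, Pow(Add(-3, 6), 2)), Mul(-1, Add(-16654, Mul(-1, -10021)))) = Add(Pow(Add(-3, 6), 2), Mul(-1, Add(-16654, Mul(-1, -10021)))) = Add(Pow(3, 2), Mul(-1, Add(-16654, 10021))) = Add(9, Mul(-1, -6633)) = Add(9, 6633) = 6642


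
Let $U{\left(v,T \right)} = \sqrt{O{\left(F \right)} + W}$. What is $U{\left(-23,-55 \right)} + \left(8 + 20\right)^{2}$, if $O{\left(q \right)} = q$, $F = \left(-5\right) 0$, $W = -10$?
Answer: $784 + i \sqrt{10} \approx 784.0 + 3.1623 i$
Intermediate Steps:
$F = 0$
$U{\left(v,T \right)} = i \sqrt{10}$ ($U{\left(v,T \right)} = \sqrt{0 - 10} = \sqrt{-10} = i \sqrt{10}$)
$U{\left(-23,-55 \right)} + \left(8 + 20\right)^{2} = i \sqrt{10} + \left(8 + 20\right)^{2} = i \sqrt{10} + 28^{2} = i \sqrt{10} + 784 = 784 + i \sqrt{10}$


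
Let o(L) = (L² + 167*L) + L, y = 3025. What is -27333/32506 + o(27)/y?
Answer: 17692353/19666130 ≈ 0.89964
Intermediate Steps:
o(L) = L² + 168*L
-27333/32506 + o(27)/y = -27333/32506 + (27*(168 + 27))/3025 = -27333*1/32506 + (27*195)*(1/3025) = -27333/32506 + 5265*(1/3025) = -27333/32506 + 1053/605 = 17692353/19666130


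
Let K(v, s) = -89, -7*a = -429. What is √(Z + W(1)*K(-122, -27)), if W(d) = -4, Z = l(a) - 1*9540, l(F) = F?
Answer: I*√447013/7 ≈ 95.513*I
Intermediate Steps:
a = 429/7 (a = -⅐*(-429) = 429/7 ≈ 61.286)
Z = -66351/7 (Z = 429/7 - 1*9540 = 429/7 - 9540 = -66351/7 ≈ -9478.7)
√(Z + W(1)*K(-122, -27)) = √(-66351/7 - 4*(-89)) = √(-66351/7 + 356) = √(-63859/7) = I*√447013/7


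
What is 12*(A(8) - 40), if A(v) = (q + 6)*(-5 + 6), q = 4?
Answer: -360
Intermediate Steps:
A(v) = 10 (A(v) = (4 + 6)*(-5 + 6) = 10*1 = 10)
12*(A(8) - 40) = 12*(10 - 40) = 12*(-30) = -360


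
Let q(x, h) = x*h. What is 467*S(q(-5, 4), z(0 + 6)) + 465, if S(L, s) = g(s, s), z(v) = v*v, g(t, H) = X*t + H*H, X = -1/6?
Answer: 602895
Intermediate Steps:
q(x, h) = h*x
X = -⅙ (X = -1*⅙ = -⅙ ≈ -0.16667)
g(t, H) = H² - t/6 (g(t, H) = -t/6 + H*H = -t/6 + H² = H² - t/6)
z(v) = v²
S(L, s) = s² - s/6
467*S(q(-5, 4), z(0 + 6)) + 465 = 467*((0 + 6)²*(-⅙ + (0 + 6)²)) + 465 = 467*(6²*(-⅙ + 6²)) + 465 = 467*(36*(-⅙ + 36)) + 465 = 467*(36*(215/6)) + 465 = 467*1290 + 465 = 602430 + 465 = 602895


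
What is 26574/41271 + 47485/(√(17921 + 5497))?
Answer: 8858/13757 + 47485*√2602/7806 ≈ 310.94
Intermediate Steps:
26574/41271 + 47485/(√(17921 + 5497)) = 26574*(1/41271) + 47485/(√23418) = 8858/13757 + 47485/((3*√2602)) = 8858/13757 + 47485*(√2602/7806) = 8858/13757 + 47485*√2602/7806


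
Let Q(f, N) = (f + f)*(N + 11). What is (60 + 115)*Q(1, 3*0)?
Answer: 3850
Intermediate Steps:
Q(f, N) = 2*f*(11 + N) (Q(f, N) = (2*f)*(11 + N) = 2*f*(11 + N))
(60 + 115)*Q(1, 3*0) = (60 + 115)*(2*1*(11 + 3*0)) = 175*(2*1*(11 + 0)) = 175*(2*1*11) = 175*22 = 3850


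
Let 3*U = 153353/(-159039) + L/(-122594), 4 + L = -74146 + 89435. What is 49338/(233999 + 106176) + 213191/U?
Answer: -4241947208895459834264/7222278828019475 ≈ -5.8734e+5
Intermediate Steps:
L = 15285 (L = -4 + (-74146 + 89435) = -4 + 15289 = 15285)
U = -21231068797/58491681498 (U = (153353/(-159039) + 15285/(-122594))/3 = (153353*(-1/159039) + 15285*(-1/122594))/3 = (-153353/159039 - 15285/122594)/3 = (⅓)*(-21231068797/19497227166) = -21231068797/58491681498 ≈ -0.36298)
49338/(233999 + 106176) + 213191/U = 49338/(233999 + 106176) + 213191/(-21231068797/58491681498) = 49338/340175 + 213191*(-58491681498/21231068797) = 49338*(1/340175) - 12469900070240118/21231068797 = 49338/340175 - 12469900070240118/21231068797 = -4241947208895459834264/7222278828019475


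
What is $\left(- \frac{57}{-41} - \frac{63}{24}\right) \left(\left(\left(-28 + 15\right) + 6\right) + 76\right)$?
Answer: $- \frac{27945}{328} \approx -85.198$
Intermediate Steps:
$\left(- \frac{57}{-41} - \frac{63}{24}\right) \left(\left(\left(-28 + 15\right) + 6\right) + 76\right) = \left(\left(-57\right) \left(- \frac{1}{41}\right) - \frac{21}{8}\right) \left(\left(-13 + 6\right) + 76\right) = \left(\frac{57}{41} - \frac{21}{8}\right) \left(-7 + 76\right) = \left(- \frac{405}{328}\right) 69 = - \frac{27945}{328}$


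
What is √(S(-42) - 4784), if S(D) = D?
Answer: I*√4826 ≈ 69.469*I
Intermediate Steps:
√(S(-42) - 4784) = √(-42 - 4784) = √(-4826) = I*√4826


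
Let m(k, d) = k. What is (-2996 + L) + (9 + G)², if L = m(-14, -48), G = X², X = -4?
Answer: -2385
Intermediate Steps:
G = 16 (G = (-4)² = 16)
L = -14
(-2996 + L) + (9 + G)² = (-2996 - 14) + (9 + 16)² = -3010 + 25² = -3010 + 625 = -2385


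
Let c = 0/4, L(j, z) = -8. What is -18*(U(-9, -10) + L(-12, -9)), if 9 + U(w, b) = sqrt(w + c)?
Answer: 306 - 54*I ≈ 306.0 - 54.0*I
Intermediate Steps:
c = 0 (c = 0*(1/4) = 0)
U(w, b) = -9 + sqrt(w) (U(w, b) = -9 + sqrt(w + 0) = -9 + sqrt(w))
-18*(U(-9, -10) + L(-12, -9)) = -18*((-9 + sqrt(-9)) - 8) = -18*((-9 + 3*I) - 8) = -18*(-17 + 3*I) = 306 - 54*I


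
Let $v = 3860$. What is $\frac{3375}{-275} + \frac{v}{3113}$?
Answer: $- \frac{34345}{3113} \approx -11.033$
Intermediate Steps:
$\frac{3375}{-275} + \frac{v}{3113} = \frac{3375}{-275} + \frac{3860}{3113} = 3375 \left(- \frac{1}{275}\right) + 3860 \cdot \frac{1}{3113} = - \frac{135}{11} + \frac{3860}{3113} = - \frac{34345}{3113}$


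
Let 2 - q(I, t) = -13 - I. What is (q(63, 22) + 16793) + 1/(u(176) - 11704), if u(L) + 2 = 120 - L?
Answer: 198436701/11762 ≈ 16871.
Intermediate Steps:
q(I, t) = 15 + I (q(I, t) = 2 - (-13 - I) = 2 + (13 + I) = 15 + I)
u(L) = 118 - L (u(L) = -2 + (120 - L) = 118 - L)
(q(63, 22) + 16793) + 1/(u(176) - 11704) = ((15 + 63) + 16793) + 1/((118 - 1*176) - 11704) = (78 + 16793) + 1/((118 - 176) - 11704) = 16871 + 1/(-58 - 11704) = 16871 + 1/(-11762) = 16871 - 1/11762 = 198436701/11762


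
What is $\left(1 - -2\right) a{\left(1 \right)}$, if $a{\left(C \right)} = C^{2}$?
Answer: $3$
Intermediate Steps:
$\left(1 - -2\right) a{\left(1 \right)} = \left(1 - -2\right) 1^{2} = \left(1 + 2\right) 1 = 3 \cdot 1 = 3$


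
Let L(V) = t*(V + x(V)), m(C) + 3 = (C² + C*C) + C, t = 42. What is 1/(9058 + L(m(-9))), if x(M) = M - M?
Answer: 1/15358 ≈ 6.5113e-5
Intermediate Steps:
x(M) = 0
m(C) = -3 + C + 2*C² (m(C) = -3 + ((C² + C*C) + C) = -3 + ((C² + C²) + C) = -3 + (2*C² + C) = -3 + (C + 2*C²) = -3 + C + 2*C²)
L(V) = 42*V (L(V) = 42*(V + 0) = 42*V)
1/(9058 + L(m(-9))) = 1/(9058 + 42*(-3 - 9 + 2*(-9)²)) = 1/(9058 + 42*(-3 - 9 + 2*81)) = 1/(9058 + 42*(-3 - 9 + 162)) = 1/(9058 + 42*150) = 1/(9058 + 6300) = 1/15358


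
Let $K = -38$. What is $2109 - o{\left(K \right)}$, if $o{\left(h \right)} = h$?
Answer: $2147$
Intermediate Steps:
$2109 - o{\left(K \right)} = 2109 - -38 = 2109 + 38 = 2147$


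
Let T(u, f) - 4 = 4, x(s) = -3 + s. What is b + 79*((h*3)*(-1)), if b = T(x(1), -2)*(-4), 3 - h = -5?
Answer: -1928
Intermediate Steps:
h = 8 (h = 3 - 1*(-5) = 3 + 5 = 8)
T(u, f) = 8 (T(u, f) = 4 + 4 = 8)
b = -32 (b = 8*(-4) = -32)
b + 79*((h*3)*(-1)) = -32 + 79*((8*3)*(-1)) = -32 + 79*(24*(-1)) = -32 + 79*(-24) = -32 - 1896 = -1928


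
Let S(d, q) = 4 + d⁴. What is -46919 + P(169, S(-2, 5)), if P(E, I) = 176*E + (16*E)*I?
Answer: 36905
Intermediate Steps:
P(E, I) = 176*E + 16*E*I
-46919 + P(169, S(-2, 5)) = -46919 + 16*169*(11 + (4 + (-2)⁴)) = -46919 + 16*169*(11 + (4 + 16)) = -46919 + 16*169*(11 + 20) = -46919 + 16*169*31 = -46919 + 83824 = 36905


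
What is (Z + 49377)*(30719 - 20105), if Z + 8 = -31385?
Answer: 190882176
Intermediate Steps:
Z = -31393 (Z = -8 - 31385 = -31393)
(Z + 49377)*(30719 - 20105) = (-31393 + 49377)*(30719 - 20105) = 17984*10614 = 190882176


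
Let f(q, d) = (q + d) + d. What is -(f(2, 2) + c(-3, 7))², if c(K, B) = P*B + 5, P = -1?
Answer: -16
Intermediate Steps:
c(K, B) = 5 - B (c(K, B) = -B + 5 = 5 - B)
f(q, d) = q + 2*d (f(q, d) = (d + q) + d = q + 2*d)
-(f(2, 2) + c(-3, 7))² = -((2 + 2*2) + (5 - 1*7))² = -((2 + 4) + (5 - 7))² = -(6 - 2)² = -1*4² = -1*16 = -16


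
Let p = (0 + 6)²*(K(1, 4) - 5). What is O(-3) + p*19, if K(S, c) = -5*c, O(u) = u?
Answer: -17103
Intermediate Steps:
p = -900 (p = (0 + 6)²*(-5*4 - 5) = 6²*(-20 - 5) = 36*(-25) = -900)
O(-3) + p*19 = -3 - 900*19 = -3 - 17100 = -17103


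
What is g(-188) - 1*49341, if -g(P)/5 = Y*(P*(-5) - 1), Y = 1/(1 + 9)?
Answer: -99621/2 ≈ -49811.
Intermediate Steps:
Y = 1/10 ≈ 0.10000
g(P) = 1/2 + 5*P/2 (g(P) = -(P*(-5) - 1)/2 = -(-5*P - 1)/2 = -(-1 - 5*P)/2 = -5*(-1/10 - P/2) = 1/2 + 5*P/2)
g(-188) - 1*49341 = (1/2 + (5/2)*(-188)) - 1*49341 = (1/2 - 470) - 49341 = -939/2 - 49341 = -99621/2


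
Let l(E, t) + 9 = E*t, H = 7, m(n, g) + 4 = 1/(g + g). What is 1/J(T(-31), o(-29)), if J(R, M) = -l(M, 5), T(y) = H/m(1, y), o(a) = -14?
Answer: 1/79 ≈ 0.012658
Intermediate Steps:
m(n, g) = -4 + 1/(2*g) (m(n, g) = -4 + 1/(g + g) = -4 + 1/(2*g))
T(y) = 7/(-4 + 1/(2*y))
l(E, t) = -9 + E*t
J(R, M) = 9 - 5*M (J(R, M) = -(-9 + M*5) = -(-9 + 5*M) = 9 - 5*M)
1/J(T(-31), o(-29)) = 1/(9 - 5*(-14)) = 1/(9 + 70) = 1/79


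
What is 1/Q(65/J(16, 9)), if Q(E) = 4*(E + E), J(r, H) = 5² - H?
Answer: 2/65 ≈ 0.030769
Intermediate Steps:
J(r, H) = 25 - H
Q(E) = 8*E (Q(E) = 4*(2*E) = 8*E)
1/Q(65/J(16, 9)) = 1/(8*(65/(25 - 1*9))) = 1/(8*(65/(25 - 9))) = 1/(8*(65/16)) = 1/(65/2) = 2/65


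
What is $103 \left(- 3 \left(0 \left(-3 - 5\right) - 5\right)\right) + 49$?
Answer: $1594$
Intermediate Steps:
$103 \left(- 3 \left(0 \left(-3 - 5\right) - 5\right)\right) + 49 = 103 \left(- 3 \left(0 \left(-8\right) - 5\right)\right) + 49 = 103 \left(- 3 \left(0 - 5\right)\right) + 49 = 103 \left(\left(-3\right) \left(-5\right)\right) + 49 = 103 \cdot 15 + 49 = 1545 + 49 = 1594$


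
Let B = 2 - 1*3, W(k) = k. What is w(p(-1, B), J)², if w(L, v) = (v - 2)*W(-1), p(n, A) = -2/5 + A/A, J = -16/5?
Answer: 676/25 ≈ 27.040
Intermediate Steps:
J = -16/5 (J = -16*⅕ = -16/5 ≈ -3.2000)
B = -1 (B = 2 - 3 = -1)
p(n, A) = ⅗ (p(n, A) = -2*⅕ + 1 = -⅖ + 1 = ⅗)
w(L, v) = 2 - v (w(L, v) = (v - 2)*(-1) = (-2 + v)*(-1) = 2 - v)
w(p(-1, B), J)² = (2 - 1*(-16/5))² = (2 + 16/5)² = (26/5)² = 676/25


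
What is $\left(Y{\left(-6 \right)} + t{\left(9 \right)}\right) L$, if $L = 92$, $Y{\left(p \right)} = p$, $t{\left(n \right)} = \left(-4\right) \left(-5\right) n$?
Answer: $16008$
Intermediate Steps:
$t{\left(n \right)} = 20 n$
$\left(Y{\left(-6 \right)} + t{\left(9 \right)}\right) L = \left(-6 + 20 \cdot 9\right) 92 = \left(-6 + 180\right) 92 = 174 \cdot 92 = 16008$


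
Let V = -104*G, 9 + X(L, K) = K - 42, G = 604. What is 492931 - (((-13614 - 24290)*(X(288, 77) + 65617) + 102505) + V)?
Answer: 2488585514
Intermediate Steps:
X(L, K) = -51 + K (X(L, K) = -9 + (K - 42) = -9 + (-42 + K) = -51 + K)
V = -62816 (V = -104*604 = -62816)
492931 - (((-13614 - 24290)*(X(288, 77) + 65617) + 102505) + V) = 492931 - (((-13614 - 24290)*((-51 + 77) + 65617) + 102505) - 62816) = 492931 - ((-37904*(26 + 65617) + 102505) - 62816) = 492931 - ((-37904*65643 + 102505) - 62816) = 492931 - ((-2488132272 + 102505) - 62816) = 492931 - (-2488029767 - 62816) = 492931 - 1*(-2488092583) = 492931 + 2488092583 = 2488585514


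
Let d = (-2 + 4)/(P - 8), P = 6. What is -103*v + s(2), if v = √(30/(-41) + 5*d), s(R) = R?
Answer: 2 - 103*I*√9635/41 ≈ 2.0 - 246.59*I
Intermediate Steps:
d = -1 (d = (-2 + 4)/(6 - 8) = 2/(-2) = 2*(-½) = -1)
v = I*√9635/41 (v = √(30/(-41) + 5*(-1)) = √(30*(-1/41) - 5) = √(-30/41 - 5) = √(-235/41) = I*√9635/41 ≈ 2.3941*I)
-103*v + s(2) = -103*I*√9635/41 + 2 = 2 - 103*I*√9635/41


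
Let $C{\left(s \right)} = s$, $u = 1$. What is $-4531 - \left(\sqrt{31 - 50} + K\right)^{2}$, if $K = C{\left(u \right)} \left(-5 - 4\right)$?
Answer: $-4593 + 18 i \sqrt{19} \approx -4593.0 + 78.46 i$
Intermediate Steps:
$K = -9$ ($K = 1 \left(-5 - 4\right) = 1 \left(-9\right) = -9$)
$-4531 - \left(\sqrt{31 - 50} + K\right)^{2} = -4531 - \left(\sqrt{31 - 50} - 9\right)^{2} = -4531 - \left(\sqrt{-19} - 9\right)^{2} = -4531 - \left(i \sqrt{19} - 9\right)^{2} = -4531 - \left(-9 + i \sqrt{19}\right)^{2}$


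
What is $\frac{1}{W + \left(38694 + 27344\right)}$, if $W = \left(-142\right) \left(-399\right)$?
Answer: $\frac{1}{122696} \approx 8.1502 \cdot 10^{-6}$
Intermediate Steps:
$W = 56658$
$\frac{1}{W + \left(38694 + 27344\right)} = \frac{1}{56658 + \left(38694 + 27344\right)} = \frac{1}{56658 + 66038} = \frac{1}{122696}$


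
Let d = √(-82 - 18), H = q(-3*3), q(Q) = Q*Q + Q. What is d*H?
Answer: 720*I ≈ 720.0*I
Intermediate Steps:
q(Q) = Q + Q² (q(Q) = Q² + Q = Q + Q²)
H = 72 (H = (-3*3)*(1 - 3*3) = -9*(1 - 9) = -9*(-8) = 72)
d = 10*I (d = √(-100) = 10*I ≈ 10.0*I)
d*H = (10*I)*72 = 720*I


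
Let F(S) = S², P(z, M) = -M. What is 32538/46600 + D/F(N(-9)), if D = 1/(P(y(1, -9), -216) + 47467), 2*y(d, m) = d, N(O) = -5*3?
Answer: 279271739/399965004 ≈ 0.69824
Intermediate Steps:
N(O) = -15
y(d, m) = d/2
D = 1/47683 (D = 1/(-1*(-216) + 47467) = 1/(216 + 47467) = 1/47683 ≈ 2.0972e-5)
32538/46600 + D/F(N(-9)) = 32538/46600 + 1/(47683*((-15)²)) = 32538*(1/46600) + (1/47683)/225 = 16269/23300 + (1/47683)*(1/225) = 16269/23300 + 1/10728675 = 279271739/399965004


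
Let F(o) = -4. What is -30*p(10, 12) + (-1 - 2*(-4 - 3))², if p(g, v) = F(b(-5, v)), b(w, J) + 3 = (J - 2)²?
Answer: 289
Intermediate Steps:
b(w, J) = -3 + (-2 + J)² (b(w, J) = -3 + (J - 2)² = -3 + (-2 + J)²)
p(g, v) = -4
-30*p(10, 12) + (-1 - 2*(-4 - 3))² = -30*(-4) + (-1 - 2*(-4 - 3))² = 120 + (-1 - 2*(-7))² = 120 + (-1 + 14)² = 120 + 13² = 120 + 169 = 289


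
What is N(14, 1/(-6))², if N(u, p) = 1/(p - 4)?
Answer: 36/625 ≈ 0.057600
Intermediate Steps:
N(u, p) = 1/(-4 + p)
N(14, 1/(-6))² = (1/(-4 + 1/(-6)))² = (1/(-4 - ⅙))² = (1/(-25/6))² = (-6/25)² = 36/625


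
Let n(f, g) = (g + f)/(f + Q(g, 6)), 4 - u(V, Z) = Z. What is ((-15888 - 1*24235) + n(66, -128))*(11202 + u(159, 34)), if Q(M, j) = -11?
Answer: -24654671244/55 ≈ -4.4827e+8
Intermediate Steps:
u(V, Z) = 4 - Z
n(f, g) = (f + g)/(-11 + f) (n(f, g) = (g + f)/(f - 11) = (f + g)/(-11 + f))
((-15888 - 1*24235) + n(66, -128))*(11202 + u(159, 34)) = ((-15888 - 1*24235) + (66 - 128)/(-11 + 66))*(11202 + (4 - 1*34)) = ((-15888 - 24235) - 62/55)*(11202 + (4 - 34)) = (-40123 + (1/55)*(-62))*(11202 - 30) = (-40123 - 62/55)*11172 = -2206827/55*11172 = -24654671244/55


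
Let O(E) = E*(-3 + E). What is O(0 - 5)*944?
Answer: 37760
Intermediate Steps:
O(0 - 5)*944 = ((0 - 5)*(-3 + (0 - 5)))*944 = -5*(-3 - 5)*944 = -5*(-8)*944 = 40*944 = 37760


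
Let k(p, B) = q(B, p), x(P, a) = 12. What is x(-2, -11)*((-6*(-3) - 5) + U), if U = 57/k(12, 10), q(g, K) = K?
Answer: 213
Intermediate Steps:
k(p, B) = p
U = 19/4 (U = 57/12 = 57*(1/12) = 19/4 ≈ 4.7500)
x(-2, -11)*((-6*(-3) - 5) + U) = 12*((-6*(-3) - 5) + 19/4) = 12*((18 - 5) + 19/4) = 12*(13 + 19/4) = 12*(71/4) = 213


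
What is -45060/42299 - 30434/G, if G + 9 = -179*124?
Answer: 286770466/939249295 ≈ 0.30532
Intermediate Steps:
G = -22205 (G = -9 - 179*124 = -9 - 22196 = -22205)
-45060/42299 - 30434/G = -45060/42299 - 30434/(-22205) = -45060*1/42299 - 30434*(-1/22205) = -45060/42299 + 30434/22205 = 286770466/939249295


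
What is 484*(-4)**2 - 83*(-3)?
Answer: 7993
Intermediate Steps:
484*(-4)**2 - 83*(-3) = 484*16 + 249 = 7744 + 249 = 7993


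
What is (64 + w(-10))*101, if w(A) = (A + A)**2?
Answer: 46864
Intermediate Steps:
w(A) = 4*A**2 (w(A) = (2*A)**2 = 4*A**2)
(64 + w(-10))*101 = (64 + 4*(-10)**2)*101 = (64 + 4*100)*101 = (64 + 400)*101 = 464*101 = 46864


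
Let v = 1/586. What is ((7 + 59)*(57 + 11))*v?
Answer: 2244/293 ≈ 7.6587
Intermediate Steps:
v = 1/586 ≈ 0.0017065
((7 + 59)*(57 + 11))*v = ((7 + 59)*(57 + 11))*(1/586) = (66*68)*(1/586) = 4488*(1/586) = 2244/293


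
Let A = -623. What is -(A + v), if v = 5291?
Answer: -4668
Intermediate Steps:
-(A + v) = -(-623 + 5291) = -1*4668 = -4668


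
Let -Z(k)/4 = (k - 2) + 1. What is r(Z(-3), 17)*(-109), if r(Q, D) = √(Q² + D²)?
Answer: -109*√545 ≈ -2544.6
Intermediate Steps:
Z(k) = 4 - 4*k (Z(k) = -4*((k - 2) + 1) = -4*((-2 + k) + 1) = -4*(-1 + k) = 4 - 4*k)
r(Q, D) = √(D² + Q²)
r(Z(-3), 17)*(-109) = √(17² + (4 - 4*(-3))²)*(-109) = √(289 + (4 + 12)²)*(-109) = √(289 + 16²)*(-109) = √(289 + 256)*(-109) = √545*(-109) = -109*√545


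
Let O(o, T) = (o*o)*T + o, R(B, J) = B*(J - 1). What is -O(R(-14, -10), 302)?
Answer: -7162386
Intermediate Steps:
R(B, J) = B*(-1 + J)
O(o, T) = o + T*o**2 (O(o, T) = o**2*T + o = T*o**2 + o = o + T*o**2)
-O(R(-14, -10), 302) = -(-14*(-1 - 10))*(1 + 302*(-14*(-1 - 10))) = -(-14*(-11))*(1 + 302*(-14*(-11))) = -154*(1 + 302*154) = -154*(1 + 46508) = -154*46509 = -1*7162386 = -7162386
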